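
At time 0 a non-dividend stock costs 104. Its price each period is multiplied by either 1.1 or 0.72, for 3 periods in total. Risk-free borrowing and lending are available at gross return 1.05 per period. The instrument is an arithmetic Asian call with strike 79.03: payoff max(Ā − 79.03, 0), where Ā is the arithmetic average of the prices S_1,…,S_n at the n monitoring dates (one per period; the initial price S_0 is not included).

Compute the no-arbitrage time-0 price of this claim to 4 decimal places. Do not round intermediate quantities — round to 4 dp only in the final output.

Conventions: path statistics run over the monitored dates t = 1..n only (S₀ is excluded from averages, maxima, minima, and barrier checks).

No-arbitrage gives p* = (R−d)/(u−d) = 0.8684: enumerate every path, weight its payoff by its p*-probability, and discount by R^3.
Enumerate all 2^3 = 8 price paths (U = up ×1.1, D = down ×0.72); each path with k up-moves has probability p*^k·(1−p*)^(3−k).
DDD: Ā=55.8705, payoff=0.0000, prob=0.002278
UDD: Ā=85.3577, payoff=6.3277, prob=0.015035
DUD: Ā=72.1843, payoff=0.0000, prob=0.015035
UUD: Ā=110.2816, payoff=31.2516, prob=0.099231
DDU: Ā=62.6995, payoff=0.0000, prob=0.015035
UDU: Ā=95.7909, payoff=16.7609, prob=0.099231
DUU: Ā=82.6176, payoff=3.5876, prob=0.099231
UUU: Ā=126.2213, payoff=47.1913, prob=0.654924
Price = Σ prob·payoff / R^3 = 36.122211 / 1.157625 = 31.2037

price = 31.2037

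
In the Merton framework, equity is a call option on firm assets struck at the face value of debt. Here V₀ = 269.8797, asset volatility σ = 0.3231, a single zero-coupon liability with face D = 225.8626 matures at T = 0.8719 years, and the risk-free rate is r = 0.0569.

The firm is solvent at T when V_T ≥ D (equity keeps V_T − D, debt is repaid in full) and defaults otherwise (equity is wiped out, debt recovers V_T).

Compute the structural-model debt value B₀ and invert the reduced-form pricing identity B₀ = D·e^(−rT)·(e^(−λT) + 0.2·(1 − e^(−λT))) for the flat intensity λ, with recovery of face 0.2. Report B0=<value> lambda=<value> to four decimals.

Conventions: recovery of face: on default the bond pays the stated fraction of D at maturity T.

Work the structural quantities from V₀ = 269.8797 against face 225.8626:
d₁ = [ln(V₀/D) + (r + σ²/2)T] / (σ√T)
   = [ln(269.8797/225.8626) + (0.0569 + 0.5·0.3231²)·0.8719] / (0.3231·√0.8719)
   = [0.178049 + 0.095122] / 0.301697 = 0.905449
d₂ = d₁ − σ√T = 0.905449 − 0.301697 = 0.603753
N(d₁) = 0.817386,  N(d₂) = 0.726996,  e^(−rT) = 0.951599
E₀ = V₀·N(d₁) − D·e^(−rT)·N(d₂)
   = 269.8797·0.817386 − 225.8626·0.951599·0.726996 = 64.342197
B₀ = V₀ − E₀ = 269.8797 − 64.342197 = 205.537503
e^(−λT) = (B₀·e^(rT)/D − 0.2)/(1 − 0.2) = (205.5375·1.050862/225.8626 − 0.2)/0.8 = 0.94537066
λ = −ln(0.94537066)/0.8719 = 0.064432

B0=205.5375 lambda=0.0644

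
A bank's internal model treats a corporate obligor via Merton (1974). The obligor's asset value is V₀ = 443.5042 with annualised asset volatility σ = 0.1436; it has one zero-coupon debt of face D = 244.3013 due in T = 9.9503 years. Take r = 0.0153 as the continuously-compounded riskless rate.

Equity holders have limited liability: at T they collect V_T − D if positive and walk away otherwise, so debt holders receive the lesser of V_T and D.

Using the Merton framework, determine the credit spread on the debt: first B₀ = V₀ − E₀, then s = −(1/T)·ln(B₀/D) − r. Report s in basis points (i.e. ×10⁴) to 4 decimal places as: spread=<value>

spread=13.4095

Equity is a call on the firm's assets struck at D = 244.3013:
d₁ = [ln(V₀/D) + (r + σ²/2)T] / (σ√T)
   = [ln(443.5042/244.3013) + (0.0153 + 0.5·0.1436²)·9.9503] / (0.1436·√9.9503)
   = [0.596305 + 0.254832] / 0.452973 = 1.879001
d₂ = d₁ − σ√T = 1.879001 − 0.452973 = 1.426027
N(d₁) = 0.969878,  N(d₂) = 0.923070,  e^(−rT) = 0.858783
E₀ = V₀·N(d₁) − D·e^(−rT)·N(d₂)
   = 443.5042·0.969878 − 244.3013·0.858783·0.923070 = 236.483283
B₀ = V₀ − E₀ = 443.5042 − 236.483283 = 207.020917
spread = −(1/T)·ln(B₀/D) − r = −(1/9.9503)·ln(207.020917/244.3013) − 0.0153 = 0.00134095
in basis points: 0.00134095 × 10⁴ = 13.4095 bp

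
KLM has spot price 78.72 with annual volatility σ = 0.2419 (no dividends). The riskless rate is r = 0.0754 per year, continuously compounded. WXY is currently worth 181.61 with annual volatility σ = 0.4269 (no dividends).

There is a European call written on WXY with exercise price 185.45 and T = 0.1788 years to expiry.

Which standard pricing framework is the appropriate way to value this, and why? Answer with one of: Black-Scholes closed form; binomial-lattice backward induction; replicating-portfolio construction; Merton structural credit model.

Key observation: with WXY following a GBM at constant σ and r, the European call struck at 185.45 prices in closed form — nothing here needs a stepwise model or a balance sheet.

framework: Black-Scholes closed form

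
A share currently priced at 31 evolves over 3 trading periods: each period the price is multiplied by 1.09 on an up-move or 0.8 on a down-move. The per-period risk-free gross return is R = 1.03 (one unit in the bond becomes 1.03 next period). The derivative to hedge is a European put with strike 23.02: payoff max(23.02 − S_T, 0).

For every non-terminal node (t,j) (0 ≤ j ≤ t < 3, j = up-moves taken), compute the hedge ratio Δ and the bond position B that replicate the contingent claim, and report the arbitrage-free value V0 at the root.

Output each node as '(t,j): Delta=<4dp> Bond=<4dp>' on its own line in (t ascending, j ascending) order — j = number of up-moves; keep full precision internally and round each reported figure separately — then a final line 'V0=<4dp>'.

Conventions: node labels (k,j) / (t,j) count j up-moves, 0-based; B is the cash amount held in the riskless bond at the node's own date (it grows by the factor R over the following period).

(0,0): Delta=-0.0738 Bond=2.4758
(1,0): Delta=-0.3100 Bond=8.4074
(1,1): Delta=-0.0286 Bond=1.0221
(2,0): Delta=-1.0000 Bond=22.3495
(2,1): Delta=-0.1779 Bond=5.0884
(2,2): Delta=0.0000 Bond=0.0000
V0=0.1879

Risk-neutral probability p* = (R−d)/(u−d) = (1.03−0.8)/(1.09−0.8) = 0.7931.
Payoffs at expiry: V(3,0)=7.1480, V(3,1)=1.3944, V(3,2)=0.0000, V(3,3)=0.0000
(2,0): S=19.8400. Δ = (V_up−V_dn)/(S_up−S_dn) = (1.3944−7.1480)/(21.6256−15.8720) = -1.0000. V = [p*·1.3944 + (1−p*)·7.1480]/1.03 = 2.5095. B = V − Δ·S = 22.3495.
(2,1): S=27.0320. Δ = (V_up−V_dn)/(S_up−S_dn) = (0.0000−1.3944)/(29.4649−21.6256) = -0.1779. V = [p*·0.0000 + (1−p*)·1.3944]/1.03 = 0.2801. B = V − Δ·S = 5.0884.
(2,2): S=36.8311. Δ = (V_up−V_dn)/(S_up−S_dn) = (0.0000−0.0000)/(40.1459−29.4649) = 0.0000. V = [p*·0.0000 + (1−p*)·0.0000]/1.03 = 0.0000. B = V − Δ·S = 0.0000.
(1,0): S=24.8000. Δ = (V_up−V_dn)/(S_up−S_dn) = (0.2801−2.5095)/(27.0320−19.8400) = -0.3100. V = [p*·0.2801 + (1−p*)·2.5095]/1.03 = 0.7198. B = V − Δ·S = 8.4074.
(1,1): S=33.7900. Δ = (V_up−V_dn)/(S_up−S_dn) = (0.0000−0.2801)/(36.8311−27.0320) = -0.0286. V = [p*·0.0000 + (1−p*)·0.2801]/1.03 = 0.0563. B = V − Δ·S = 1.0221.
(0,0): S=31.0000. Δ = (V_up−V_dn)/(S_up−S_dn) = (0.0563−0.7198)/(33.7900−24.8000) = -0.0738. V = [p*·0.0563 + (1−p*)·0.7198]/1.03 = 0.1879. B = V − Δ·S = 2.4758.
Verification: the root portfolio costs Δ(0,0)·S0 + B(0,0) = 0.1879, matching V0.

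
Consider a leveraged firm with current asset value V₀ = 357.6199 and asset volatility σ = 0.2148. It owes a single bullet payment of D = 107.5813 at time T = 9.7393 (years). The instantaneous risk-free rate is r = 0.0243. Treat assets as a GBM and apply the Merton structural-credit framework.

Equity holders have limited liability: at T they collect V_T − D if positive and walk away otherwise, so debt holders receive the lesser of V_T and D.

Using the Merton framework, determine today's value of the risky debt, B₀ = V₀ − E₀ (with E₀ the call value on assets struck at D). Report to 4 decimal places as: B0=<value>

B0=84.2717

Apply the equity-as-call identities (strike 107.5813, horizon 9.7393 years):
d₁ = [ln(V₀/D) + (r + σ²/2)T] / (σ√T)
   = [ln(357.6199/107.5813) + (0.0243 + 0.5·0.2148²)·9.7393] / (0.2148·√9.7393)
   = [1.201224 + 0.461346] / 0.670345 = 2.480172
d₂ = d₁ − σ√T = 2.480172 − 0.670345 = 1.809827
N(d₁) = 0.993434,  N(d₂) = 0.964839,  e^(−rT) = 0.789256
E₀ = V₀·N(d₁) − D·e^(−rT)·N(d₂)
   = 357.6199·0.993434 − 107.5813·0.789256·0.964839 = 273.348151
B₀ = V₀ − E₀ = 357.6199 − 273.348151 = 84.271749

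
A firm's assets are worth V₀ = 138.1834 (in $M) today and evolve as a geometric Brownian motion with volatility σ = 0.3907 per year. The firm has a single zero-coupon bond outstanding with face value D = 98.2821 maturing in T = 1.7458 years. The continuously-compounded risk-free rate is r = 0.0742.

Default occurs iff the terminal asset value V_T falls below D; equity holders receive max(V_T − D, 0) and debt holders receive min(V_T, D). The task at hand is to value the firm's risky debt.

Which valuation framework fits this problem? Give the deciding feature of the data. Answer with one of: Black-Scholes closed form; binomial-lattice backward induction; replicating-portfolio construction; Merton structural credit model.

Key observation: assets follow a GBM and default happens iff V_T < 98.2821; valuing claims on that split (equity as a call, risky debt as the residual) is the structural model's definition.

framework: Merton structural credit model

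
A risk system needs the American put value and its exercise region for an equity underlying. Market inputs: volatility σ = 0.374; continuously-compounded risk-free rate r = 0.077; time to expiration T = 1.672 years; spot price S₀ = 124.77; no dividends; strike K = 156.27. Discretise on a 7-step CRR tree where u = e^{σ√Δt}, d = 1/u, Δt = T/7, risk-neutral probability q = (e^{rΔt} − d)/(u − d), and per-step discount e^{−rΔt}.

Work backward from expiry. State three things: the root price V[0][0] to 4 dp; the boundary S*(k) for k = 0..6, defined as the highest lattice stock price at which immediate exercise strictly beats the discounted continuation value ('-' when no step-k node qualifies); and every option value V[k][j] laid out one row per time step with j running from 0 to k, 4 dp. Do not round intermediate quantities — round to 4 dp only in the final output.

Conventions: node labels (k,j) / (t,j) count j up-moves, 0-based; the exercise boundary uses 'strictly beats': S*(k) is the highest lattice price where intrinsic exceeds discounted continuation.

Δt=0.23886, u=1.20056, d=0.83295, q=0.50492, disc=e^(-rΔt)=0.98178
k=7 terminal: V=max(K-S,0) → 121.5618 106.2438 84.1655 52.3432 6.4766 0.0000 0.0000 0.0000
k=6: j=0 S=41.6692 intr=114.6008 cont=111.7530 V=114.6008[EX]; j=1 S=60.0593 intr=96.2107 cont=93.3629 V=96.2107[EX]; j=2 S=86.5655 intr=69.7045 cont=66.8566 V=69.7045[EX]; j=3 S=124.7700 intr=31.5000 cont=28.6522 V=31.5000[EX]; j=4 S=179.8354 intr=0.0000 cont=3.1480 V=3.1480[hold]; j=5 S=259.2032 intr=0.0000 cont=0.0000 V=0.0000[hold]; j=6 S=373.5988 intr=0.0000 cont=0.0000 V=0.0000[hold]  S*(6)=124.7700
k=5: j=0 S=50.0262 intr=106.2438 cont=103.3960 V=106.2438[EX]; j=1 S=72.1045 intr=84.1655 cont=81.3176 V=84.1655[EX]; j=2 S=103.9268 intr=52.3432 cont=49.4953 V=52.3432[EX]; j=3 S=149.7934 intr=6.4766 cont=16.8712 V=16.8712[hold]; j=4 S=215.9026 intr=0.0000 cont=1.5301 V=1.5301[hold]; j=5 S=311.1880 intr=0.0000 cont=0.0000 V=0.0000[hold]  S*(5)=103.9268
k=4: j=0 S=60.0593 intr=96.2107 cont=93.3629 V=96.2107[EX]; j=1 S=86.5655 intr=69.7045 cont=66.8566 V=69.7045[EX]; j=2 S=124.7700 intr=31.5000 cont=33.8050 V=33.8050[hold]; j=3 S=179.8354 intr=0.0000 cont=8.9588 V=8.9588[hold]; j=4 S=259.2032 intr=0.0000 cont=0.7437 V=0.7437[hold]  S*(4)=86.5655
k=3: j=0 S=72.1045 intr=84.1655 cont=81.3176 V=84.1655[EX]; j=1 S=103.9268 intr=52.3432 cont=50.6380 V=52.3432[EX]; j=2 S=149.7934 intr=6.4766 cont=20.8721 V=20.8721[hold]; j=3 S=215.9026 intr=0.0000 cont=4.7231 V=4.7231[hold]  S*(3)=103.9268
k=2: j=0 S=86.5655 intr=69.7045 cont=66.8566 V=69.7045[EX]; j=1 S=124.7700 intr=31.5000 cont=35.7883 V=35.7883[hold]; j=2 S=179.8354 intr=0.0000 cont=12.4863 V=12.4863[hold]  S*(2)=86.5655
k=1: j=0 S=103.9268 intr=52.3432 cont=51.6212 V=52.3432[EX]; j=1 S=149.7934 intr=6.4766 cont=23.5848 V=23.5848[hold]  S*(1)=103.9268
k=0: j=0 S=124.7700 intr=31.5000 cont=37.1331 V=37.1331[hold]  S*(0)=-

price = 37.1331
boundary = - 103.9268 86.5655 103.9268 86.5655 103.9268 124.7700
tree:
37.1331
52.3432 23.5848
69.7045 35.7883 12.4863
84.1655 52.3432 20.8721 4.7231
96.2107 69.7045 33.8050 8.9588 0.7437
106.2438 84.1655 52.3432 16.8712 1.5301 0.0000
114.6008 96.2107 69.7045 31.5000 3.1480 0.0000 0.0000
121.5618 106.2438 84.1655 52.3432 6.4766 0.0000 0.0000 0.0000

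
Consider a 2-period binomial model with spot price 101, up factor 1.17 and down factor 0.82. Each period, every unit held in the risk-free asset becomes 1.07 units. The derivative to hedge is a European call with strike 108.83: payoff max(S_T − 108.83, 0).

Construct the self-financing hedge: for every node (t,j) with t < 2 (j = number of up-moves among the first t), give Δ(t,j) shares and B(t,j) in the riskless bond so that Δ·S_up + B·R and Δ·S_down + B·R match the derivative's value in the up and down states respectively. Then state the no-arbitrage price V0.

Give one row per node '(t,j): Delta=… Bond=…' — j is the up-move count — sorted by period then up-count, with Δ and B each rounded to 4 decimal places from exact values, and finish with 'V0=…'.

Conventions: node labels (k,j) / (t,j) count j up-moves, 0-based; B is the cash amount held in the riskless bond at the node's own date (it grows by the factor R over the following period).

The replicating-portfolio and risk-neutral prices coincide; use p* = (1.07−0.82)/(1.17−0.82) = 0.7143 for the latter.
At maturity the claim pays: V(2,0)=0.0000, V(2,1)=0.0000, V(2,2)=29.4289
(1,0): S=82.8200. Δ = (V_up−V_dn)/(S_up−S_dn) = (0.0000−0.0000)/(96.8994−67.9124) = 0.0000. V = [p*·0.0000 + (1−p*)·0.0000]/1.07 = 0.0000. B = V − Δ·S = 0.0000.
(1,1): S=118.1700. Δ = (V_up−V_dn)/(S_up−S_dn) = (29.4289−0.0000)/(138.2589−96.8994) = 0.7115. V = [p*·29.4289 + (1−p*)·0.0000]/1.07 = 19.6455. B = V − Δ·S = -64.4371.
(0,0): S=101.0000. Δ = (V_up−V_dn)/(S_up−S_dn) = (19.6455−0.0000)/(118.1700−82.8200) = 0.5557. V = [p*·19.6455 + (1−p*)·0.0000]/1.07 = 13.1145. B = V − Δ·S = -43.0154.
Verification: the root portfolio costs Δ(0,0)·S0 + B(0,0) = 13.1145, matching V0.

(0,0): Delta=0.5557 Bond=-43.0154
(1,0): Delta=0.0000 Bond=0.0000
(1,1): Delta=0.7115 Bond=-64.4371
V0=13.1145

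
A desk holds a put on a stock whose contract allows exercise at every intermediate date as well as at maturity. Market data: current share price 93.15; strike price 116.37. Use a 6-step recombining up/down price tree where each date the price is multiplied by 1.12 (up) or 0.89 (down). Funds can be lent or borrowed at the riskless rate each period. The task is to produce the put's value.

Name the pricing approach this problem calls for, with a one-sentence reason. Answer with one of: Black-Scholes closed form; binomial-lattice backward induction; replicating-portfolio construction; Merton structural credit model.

Key observation: with exercise allowed before expiry on a discrete up/down model (6 steps from spot 93.15), the strike-116.37 put's value must be rolled back through the tree testing early exercise at each node.

framework: binomial-lattice backward induction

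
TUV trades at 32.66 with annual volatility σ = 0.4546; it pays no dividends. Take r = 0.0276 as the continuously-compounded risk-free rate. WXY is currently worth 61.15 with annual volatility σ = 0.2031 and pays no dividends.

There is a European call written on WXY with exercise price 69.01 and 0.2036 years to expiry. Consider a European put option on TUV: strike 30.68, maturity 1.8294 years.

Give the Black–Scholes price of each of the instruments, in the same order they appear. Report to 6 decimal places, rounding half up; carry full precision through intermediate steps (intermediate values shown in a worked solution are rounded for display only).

[WXY call K=69.01]
σ√T = 0.2031·√0.2036 = 0.091643
d₁ = (ln(S/K) + (r+σ²/2)T) / (σ√T) = (ln(61.15/69.01) + (0.0276+0.2031²/2)·0.2036) / 0.091643 = (-0.120922 + 0.009819) / 0.091643 = -1.212347
d₂ = d₁ − σ√T = -1.212347 − 0.091643 = -1.303990
e^{−rT} = 0.994396
N(d₁) = 0.112690,  N(d₂) = 0.096119
price = S·N(d₁) − K·e^{−rT}·N(d₂) = 6.890981 − 6.595969 = 0.295011
[TUV put K=30.68]
σ√T = 0.4546·√1.8294 = 0.614871
d₁ = (ln(S/K) + (r+σ²/2)T) / (σ√T) = (ln(32.66/30.68) + (0.0276+0.4546²/2)·1.8294) / 0.614871 = (0.062540 + 0.239524) / 0.614871 = 0.491265
d₂ = d₁ − σ√T = 0.491265 − 0.614871 = -0.123606
e^{−rT} = 0.950762
N(−d₁) = 0.311619,  N(−d₂) = 0.549186
price = K·e^{−rT}·N(−d₂) − S·N(−d₁) = 16.019421 − 10.177492 = 5.841929

price(WXY call K=69.01) = 0.295011
price(TUV put K=30.68) = 5.841929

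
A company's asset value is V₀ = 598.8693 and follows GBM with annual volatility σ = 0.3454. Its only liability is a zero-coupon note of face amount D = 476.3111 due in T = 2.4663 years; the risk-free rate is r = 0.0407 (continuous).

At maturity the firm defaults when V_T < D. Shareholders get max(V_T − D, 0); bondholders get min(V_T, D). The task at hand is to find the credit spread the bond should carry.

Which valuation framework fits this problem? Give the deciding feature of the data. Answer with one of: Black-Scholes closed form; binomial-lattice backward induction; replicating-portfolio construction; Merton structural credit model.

Key observation: the asked-for credit quantity lives on the firm's capital structure — asset value, asset volatility, debt face 476.3111 — which is the structural model's domain.

framework: Merton structural credit model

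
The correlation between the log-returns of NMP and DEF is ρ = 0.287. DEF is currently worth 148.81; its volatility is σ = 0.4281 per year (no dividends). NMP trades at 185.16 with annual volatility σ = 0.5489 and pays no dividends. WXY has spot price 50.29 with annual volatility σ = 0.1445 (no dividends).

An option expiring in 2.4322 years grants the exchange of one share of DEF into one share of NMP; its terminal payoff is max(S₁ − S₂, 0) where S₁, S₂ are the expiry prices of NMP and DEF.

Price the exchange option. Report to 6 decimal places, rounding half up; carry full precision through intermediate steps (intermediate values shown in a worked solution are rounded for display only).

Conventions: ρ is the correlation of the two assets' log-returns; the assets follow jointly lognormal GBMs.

σ_eff = √(σ₁² + σ₂² − 2ρσ₁σ₂) = √(0.5489² + 0.4281² − 2·0.287·0.5489·0.4281) = 0.591337
d₁ = (ln(S₁/S₂) + (q₂ − q₁ + σ_eff²/2)T) / (σ_eff√T) = (ln(185.16/148.81) + (0.0 − 0.0 + 0.174840)·2.4322) / 0.922221 = 0.698093
d₂ = d₁ − σ_eff√T = 0.698093 − 0.922221 = -0.224128
N(d₁) = 0.757440,  N(d₂) = 0.411329
V = S₁·e^{−q₁T}·N(d₁) − S₂·e^{−q₂T}·N(d₂) = 140.247664 − 61.209831 = 79.037833
Key observation: pricing in DEF-units makes this a unit-strike call on the ratio S₁/S₂ — the risk-free rate cancels and cannot affect the value.

exchange price = 79.037833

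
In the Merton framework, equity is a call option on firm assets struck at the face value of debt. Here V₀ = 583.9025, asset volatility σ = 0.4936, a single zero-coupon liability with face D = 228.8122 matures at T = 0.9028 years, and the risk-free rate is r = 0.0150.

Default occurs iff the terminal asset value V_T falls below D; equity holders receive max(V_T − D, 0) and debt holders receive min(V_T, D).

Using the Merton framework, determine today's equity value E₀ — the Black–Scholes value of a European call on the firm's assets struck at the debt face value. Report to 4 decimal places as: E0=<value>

E0=359.4857

Work the structural quantities from V₀ = 583.9025 against face 228.8122:
d₁ = [ln(V₀/D) + (r + σ²/2)T] / (σ√T)
   = [ln(583.9025/228.8122) + (0.0150 + 0.5·0.4936²)·0.9028] / (0.4936·√0.9028)
   = [0.936832 + 0.123522] / 0.468998 = 2.260893
d₂ = d₁ − σ√T = 2.260893 − 0.468998 = 1.791895
N(d₁) = 0.988117,  N(d₂) = 0.963425,  e^(−rT) = 0.986549
E₀ = V₀·N(d₁) − D·e^(−rT)·N(d₂)
   = 583.9025·0.988117 − 228.8122·0.986549·0.963425 = 359.485724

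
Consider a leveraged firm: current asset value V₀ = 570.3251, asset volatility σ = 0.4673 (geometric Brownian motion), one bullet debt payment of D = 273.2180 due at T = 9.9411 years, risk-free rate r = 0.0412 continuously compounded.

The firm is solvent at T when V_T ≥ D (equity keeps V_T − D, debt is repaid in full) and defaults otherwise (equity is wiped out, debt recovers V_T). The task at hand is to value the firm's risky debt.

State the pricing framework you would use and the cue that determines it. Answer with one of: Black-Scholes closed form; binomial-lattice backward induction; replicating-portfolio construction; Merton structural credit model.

framework: Merton structural credit model

Key observation: the data describe a firm's assets (V₀ = 570.3251, GBM) and a single zero-coupon debt of face 273.2180, so credit quantities follow from equity-as-call in the structural model.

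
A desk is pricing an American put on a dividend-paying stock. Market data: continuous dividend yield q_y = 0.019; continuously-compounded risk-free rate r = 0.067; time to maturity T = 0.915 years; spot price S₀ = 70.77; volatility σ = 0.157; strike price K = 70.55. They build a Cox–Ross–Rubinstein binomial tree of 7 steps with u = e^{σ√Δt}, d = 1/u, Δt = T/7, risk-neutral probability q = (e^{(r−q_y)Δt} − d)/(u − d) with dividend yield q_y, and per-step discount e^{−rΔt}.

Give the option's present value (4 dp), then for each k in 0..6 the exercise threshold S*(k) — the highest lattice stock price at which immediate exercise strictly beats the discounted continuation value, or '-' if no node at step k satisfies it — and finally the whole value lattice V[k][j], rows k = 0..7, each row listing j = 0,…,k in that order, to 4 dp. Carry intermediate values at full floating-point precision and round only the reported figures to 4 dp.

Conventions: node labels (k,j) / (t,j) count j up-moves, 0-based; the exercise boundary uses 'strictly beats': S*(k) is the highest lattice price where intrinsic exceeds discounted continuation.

params: Δt=0.13071 u=1.05840 d=0.94482 q=0.54123 e^(-rΔt)=0.99128
t_7 payoffs: 22.9850 17.2667 10.8610 3.6852 0.0000 0.0000 0.0000 0.0000
t_6: node(6,0) S=50.3430 payoff=20.2070 vs cont=19.7167 → 20.2070 [stop]  node(6,1) S=56.3953 payoff=14.1547 vs cont=13.6794 → 14.1547 [stop]  node(6,2) S=63.1751 payoff=7.3749 vs cont=6.9164 → 7.3749 [stop]  node(6,3) S=70.7700 payoff=0.0000 vs cont=1.6759 → 1.6759 [wait]  node(6,4) S=79.2780 payoff=0.0000 vs cont=0.0000 → 0.0000 [wait]  node(6,5) S=88.8087 payoff=0.0000 vs cont=0.0000 → 0.0000 [wait]  node(6,6) S=99.4853 payoff=0.0000 vs cont=0.0000 → 0.0000 [wait]  ⇒ S*(6)=63.1751
t_5: node(5,0) S=53.2833 payoff=17.2667 vs cont=16.7837 → 17.2667 [stop]  node(5,1) S=59.6890 payoff=10.8610 vs cont=10.3939 → 10.8610 [stop]  node(5,2) S=66.8648 payoff=3.6852 vs cont=4.2531 → 4.2531 [wait]  node(5,3) S=74.9033 payoff=0.0000 vs cont=0.7622 → 0.7622 [wait]  node(5,4) S=83.9081 payoff=0.0000 vs cont=0.0000 → 0.0000 [wait]  node(5,5) S=93.9956 payoff=0.0000 vs cont=0.0000 → 0.0000 [wait]  ⇒ S*(5)=59.6890
t_4: node(4,0) S=56.3953 payoff=14.1547 vs cont=13.6794 → 14.1547 [stop]  node(4,1) S=63.1751 payoff=7.3749 vs cont=7.2211 → 7.3749 [stop]  node(4,2) S=70.7700 payoff=0.0000 vs cont=2.3431 → 2.3431 [wait]  node(4,3) S=79.2780 payoff=0.0000 vs cont=0.3466 → 0.3466 [wait]  node(4,4) S=88.8087 payoff=0.0000 vs cont=0.0000 → 0.0000 [wait]  ⇒ S*(4)=63.1751
t_3: node(3,0) S=59.6890 payoff=10.8610 vs cont=10.3939 → 10.8610 [stop]  node(3,1) S=66.8648 payoff=3.6852 vs cont=4.6110 → 4.6110 [wait]  node(3,2) S=74.9033 payoff=0.0000 vs cont=1.2515 → 1.2515 [wait]  node(3,3) S=83.9081 payoff=0.0000 vs cont=0.1576 → 0.1576 [wait]  ⇒ S*(3)=59.6890
t_2: node(2,0) S=63.1751 payoff=7.3749 vs cont=7.4131 → 7.4131 [wait]  node(2,1) S=70.7700 payoff=0.0000 vs cont=2.7684 → 2.7684 [wait]  node(2,2) S=79.2780 payoff=0.0000 vs cont=0.6537 → 0.6537 [wait]  ⇒ S*(2)=-
t_1: node(1,0) S=66.8648 payoff=3.6852 vs cont=4.8566 → 4.8566 [wait]  node(1,1) S=74.9033 payoff=0.0000 vs cont=1.6097 → 1.6097 [wait]  ⇒ S*(1)=-
t_0: node(0,0) S=70.7700 payoff=0.0000 vs cont=3.0723 → 3.0723 [wait]  ⇒ S*(0)=-

price = 3.0723
boundary = - - - 59.6890 63.1751 59.6890 63.1751
tree:
3.0723
4.8566 1.6097
7.4131 2.7684 0.6537
10.8610 4.6110 1.2515 0.1576
14.1547 7.3749 2.3431 0.3466 0.0000
17.2667 10.8610 4.2531 0.7622 0.0000 0.0000
20.2070 14.1547 7.3749 1.6759 0.0000 0.0000 0.0000
22.9850 17.2667 10.8610 3.6852 0.0000 0.0000 0.0000 0.0000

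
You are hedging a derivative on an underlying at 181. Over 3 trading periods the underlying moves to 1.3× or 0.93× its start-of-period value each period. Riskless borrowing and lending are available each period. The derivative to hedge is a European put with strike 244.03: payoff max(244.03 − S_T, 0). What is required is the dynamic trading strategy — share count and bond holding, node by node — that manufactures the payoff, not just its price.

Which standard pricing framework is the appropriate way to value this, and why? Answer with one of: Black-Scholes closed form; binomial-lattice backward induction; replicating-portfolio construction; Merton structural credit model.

framework: replicating-portfolio construction

Key observation: what is demanded is not a single number but the (Δ, B) position at each node of the 1.3/0.93 tree starting at 181; constructing those positions is the replicating-portfolio method.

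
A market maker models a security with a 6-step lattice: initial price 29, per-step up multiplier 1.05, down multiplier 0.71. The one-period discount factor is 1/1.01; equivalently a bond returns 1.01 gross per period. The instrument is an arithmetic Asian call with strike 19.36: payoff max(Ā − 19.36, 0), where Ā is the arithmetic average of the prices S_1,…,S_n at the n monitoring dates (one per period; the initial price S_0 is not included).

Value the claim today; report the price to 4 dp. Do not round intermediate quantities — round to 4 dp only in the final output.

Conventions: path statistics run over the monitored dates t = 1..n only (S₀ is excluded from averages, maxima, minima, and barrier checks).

With p* = (R−d)/(u−d) = 0.8824, sum probability × payoff across the paths and divide by R^6.
Enumerate all 2^6 = 64 price paths (U = up ×1.05, D = down ×0.71); each path with k up-moves has probability p*^k·(1−p*)^(6−k).
DDDDDD: Ā=10.3175, payoff=0.0000, prob=0.000003
UDDDDD: Ā=15.2582, payoff=0.0000, prob=0.000020
DUDDDD: Ā=13.6149, payoff=0.0000, prob=0.000020
UUDDDD: Ā=20.1347, payoff=0.7747, prob=0.000149
DDUDDD: Ā=12.4481, payoff=0.0000, prob=0.000020
UDUDDD: Ā=18.4092, payoff=0.0000, prob=0.000149
DUUDDD: Ā=16.7659, payoff=0.0000, prob=0.000149
UUUDDD: Ā=24.7946, payoff=5.4346, prob=0.001119
DDDUDD: Ā=11.6197, payoff=0.0000, prob=0.000020
UDDUDD: Ā=17.1841, payoff=0.0000, prob=0.000149
DUDUDD: Ā=15.5408, payoff=0.0000, prob=0.000149
UUDUDD: Ā=22.9829, payoff=3.6229, prob=0.001119
DDUUDD: Ā=14.3740, payoff=0.0000, prob=0.000149
UDUUDD: Ā=21.2574, payoff=1.8974, prob=0.001119
DUUUDD: Ā=19.6140, payoff=0.2540, prob=0.001119
UUUUDD: Ā=29.0067, payoff=9.6467, prob=0.008389
DDDDUD: Ā=11.0316, payoff=0.0000, prob=0.000020
UDDDUD: Ā=16.3143, payoff=0.0000, prob=0.000149
DUDDUD: Ā=14.6710, payoff=0.0000, prob=0.000149
UUDDUD: Ā=21.6965, payoff=2.3365, prob=0.001119
DDUDUD: Ā=13.5042, payoff=0.0000, prob=0.000149
UDUDUD: Ā=19.9710, payoff=0.6110, prob=0.001119
DUUDUD: Ā=18.3277, payoff=0.0000, prob=0.001119
UUUDUD: Ā=27.1043, payoff=7.7443, prob=0.008389
DDDUUD: Ā=12.6758, payoff=0.0000, prob=0.000149
UDDUUD: Ā=18.7459, payoff=0.0000, prob=0.001119
DUDUUD: Ā=17.1026, payoff=0.0000, prob=0.001119
UUDUUD: Ā=25.2925, payoff=5.9325, prob=0.008389
DDUUUD: Ā=15.9358, payoff=0.0000, prob=0.001119
UDUUUD: Ā=23.5670, payoff=4.2070, prob=0.008389
DUUUUD: Ā=21.9237, payoff=2.5637, prob=0.008389
UUUUUD: Ā=32.4224, payoff=13.0624, prob=0.062921
DDDDDU: Ā=10.6140, payoff=0.0000, prob=0.000020
UDDDDU: Ā=15.6967, payoff=0.0000, prob=0.000149
DUDDDU: Ā=14.0534, payoff=0.0000, prob=0.000149
UUDDDU: Ā=20.7832, payoff=1.4232, prob=0.001119
DDUDDU: Ā=12.8866, payoff=0.0000, prob=0.000149
UDUDDU: Ā=19.0577, payoff=0.0000, prob=0.001119
DUUDDU: Ā=17.4143, payoff=0.0000, prob=0.001119
UUUDDU: Ā=25.7536, payoff=6.3936, prob=0.008389
DDDUDU: Ā=12.0582, payoff=0.0000, prob=0.000149
UDDUDU: Ā=17.8326, payoff=0.0000, prob=0.001119
DUDUDU: Ā=16.1892, payoff=0.0000, prob=0.001119
UUDUDU: Ā=23.9418, payoff=4.5818, prob=0.008389
DDUUDU: Ā=15.0225, payoff=0.0000, prob=0.001119
UDUUDU: Ā=22.2163, payoff=2.8563, prob=0.008389
DUUUDU: Ā=20.5730, payoff=1.2130, prob=0.008389
UUUUDU: Ā=30.4249, payoff=11.0649, prob=0.062921
DDDDUU: Ā=11.4701, payoff=0.0000, prob=0.000149
UDDDUU: Ā=16.9628, payoff=0.0000, prob=0.001119
DUDDUU: Ā=15.3194, payoff=0.0000, prob=0.001119
UUDDUU: Ā=22.6555, payoff=3.2955, prob=0.008389
DDUDUU: Ā=14.1527, payoff=0.0000, prob=0.001119
UDUDUU: Ā=20.9300, payoff=1.5700, prob=0.008389
DUUDUU: Ā=19.2866, payoff=0.0000, prob=0.008389
UUUDUU: Ā=28.5225, payoff=9.1625, prob=0.062921
DDDUUU: Ā=13.3242, payoff=0.0000, prob=0.001119
UDDUUU: Ā=19.7049, payoff=0.3449, prob=0.008389
DUDUUU: Ā=18.0615, payoff=0.0000, prob=0.008389
UUDUUU: Ā=26.7107, payoff=7.3507, prob=0.062921
DDUUUU: Ā=16.8948, payoff=0.0000, prob=0.008389
UDUUUU: Ā=24.9852, payoff=5.6252, prob=0.062921
DUUUUU: Ā=23.3419, payoff=3.9819, prob=0.062921
UUUUUU: Ā=34.5197, payoff=15.1597, prob=0.471904
Price = Σ prob·payoff / R^6 = 10.755484 / 1.061520 = 10.1322

price = 10.1322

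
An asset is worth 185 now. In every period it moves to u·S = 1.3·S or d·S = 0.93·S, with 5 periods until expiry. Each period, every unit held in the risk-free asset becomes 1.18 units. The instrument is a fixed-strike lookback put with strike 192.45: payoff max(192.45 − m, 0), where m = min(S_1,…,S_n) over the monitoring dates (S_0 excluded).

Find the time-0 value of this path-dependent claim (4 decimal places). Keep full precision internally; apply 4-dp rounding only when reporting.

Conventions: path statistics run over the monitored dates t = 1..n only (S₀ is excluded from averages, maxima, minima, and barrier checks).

With p* = (R−d)/(u−d) = 0.6757, sum probability × payoff across the paths and divide by R^5.
Enumerate all 2^5 = 32 price paths (U = up ×1.3, D = down ×0.93); each path with k up-moves has probability p*^k·(1−p*)^(5−k).
DDDDD: m=128.7023, payoff=63.7477, prob=0.003588
UDDDD: m=179.9065, payoff=12.5435, prob=0.007476
DUDDD: m=172.0500, payoff=20.4000, prob=0.007476
UUDDD: m=240.5000, payoff=0.0000, prob=0.015575
DDUDD: m=160.0065, payoff=32.4435, prob=0.007476
UDUDD: m=223.6650, payoff=0.0000, prob=0.015575
DUUDD: m=172.0500, payoff=20.4000, prob=0.015575
UUUDD: m=240.5000, payoff=0.0000, prob=0.032447
DDDUD: m=148.8060, payoff=43.6440, prob=0.007476
UDDUD: m=208.0085, payoff=0.0000, prob=0.015575
DUDUD: m=172.0500, payoff=20.4000, prob=0.015575
UUDUD: m=240.5000, payoff=0.0000, prob=0.032447
DDUUD: m=160.0065, payoff=32.4435, prob=0.015575
UDUUD: m=223.6650, payoff=0.0000, prob=0.032447
DUUUD: m=172.0500, payoff=20.4000, prob=0.032447
UUUUD: m=240.5000, payoff=0.0000, prob=0.067598
DDDDU: m=138.3896, payoff=54.0604, prob=0.007476
UDDDU: m=193.4479, payoff=0.0000, prob=0.015575
DUDDU: m=172.0500, payoff=20.4000, prob=0.015575
UUDDU: m=240.5000, payoff=0.0000, prob=0.032447
DDUDU: m=160.0065, payoff=32.4435, prob=0.015575
UDUDU: m=223.6650, payoff=0.0000, prob=0.032447
DUUDU: m=172.0500, payoff=20.4000, prob=0.032447
UUUDU: m=240.5000, payoff=0.0000, prob=0.067598
DDDUU: m=148.8060, payoff=43.6440, prob=0.015575
UDDUU: m=208.0085, payoff=0.0000, prob=0.032447
DUDUU: m=172.0500, payoff=20.4000, prob=0.032447
UUDUU: m=240.5000, payoff=0.0000, prob=0.067598
DDUUU: m=160.0065, payoff=32.4435, prob=0.032447
UDUUU: m=223.6650, payoff=0.0000, prob=0.067598
DUUUU: m=172.0500, payoff=20.4000, prob=0.067598
UUUUU: m=240.5000, payoff=0.0000, prob=0.140829
Price = Σ prob·payoff / R^5 = 8.508907 / 2.287758 = 3.7193

price = 3.7193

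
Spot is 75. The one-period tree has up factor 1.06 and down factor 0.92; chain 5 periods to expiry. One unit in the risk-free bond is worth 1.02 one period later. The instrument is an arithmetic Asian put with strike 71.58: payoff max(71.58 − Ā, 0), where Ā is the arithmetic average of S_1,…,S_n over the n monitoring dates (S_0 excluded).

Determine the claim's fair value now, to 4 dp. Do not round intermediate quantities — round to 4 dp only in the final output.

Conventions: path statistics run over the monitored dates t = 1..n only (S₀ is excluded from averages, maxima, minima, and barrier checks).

price = 0.5509

Under the martingale measure an up-move has probability p* = 0.7143; value the claim as the probability-weighted average of per-path payoffs, discounted 5 periods at R = 1.02.
Enumerate all 2^5 = 32 price paths (U = up ×1.06, D = down ×0.92); each path with k up-moves has probability p*^k·(1−p*)^(5−k).
DDDDD: Ā=58.8084, payoff=12.7716, prob=0.001904
UDDDD: Ā=67.7575, payoff=3.8225, prob=0.004760
DUDDD: Ā=65.6575, payoff=5.9225, prob=0.004760
UUDDD: Ā=75.6489, payoff=0.0000, prob=0.011900
DDUDD: Ā=63.7255, payoff=7.8545, prob=0.004760
UDUDD: Ā=73.4229, payoff=0.0000, prob=0.011900
DUUDD: Ā=71.3229, payoff=0.2571, prob=0.011900
UUUDD: Ā=82.1764, payoff=0.0000, prob=0.029750
DDDUD: Ā=61.9481, payoff=9.6319, prob=0.004760
UDDUD: Ā=71.3750, payoff=0.2050, prob=0.011900
DUDUD: Ā=69.2750, payoff=2.3050, prob=0.011900
UUDUD: Ā=79.8168, payoff=0.0000, prob=0.029750
DDUUD: Ā=67.3430, payoff=4.2370, prob=0.011900
UDUUD: Ā=77.5908, payoff=0.0000, prob=0.029750
DUUUD: Ā=75.4908, payoff=0.0000, prob=0.029750
UUUUD: Ā=86.9786, payoff=0.0000, prob=0.074374
DDDDU: Ā=60.3129, payoff=11.2671, prob=0.004760
UDDDU: Ā=69.4909, payoff=2.0891, prob=0.011900
DUDDU: Ā=67.3909, payoff=4.1891, prob=0.011900
UUDDU: Ā=77.6460, payoff=0.0000, prob=0.029750
DDUDU: Ā=65.4589, payoff=6.1211, prob=0.011900
UDUDU: Ā=75.4200, payoff=0.0000, prob=0.029750
DUUDU: Ā=73.3200, payoff=0.0000, prob=0.029750
UUUDU: Ā=84.4774, payoff=0.0000, prob=0.074374
DDDUU: Ā=63.6815, payoff=7.8985, prob=0.011900
UDDUU: Ā=73.3721, payoff=0.0000, prob=0.029750
DUDUU: Ā=71.2721, payoff=0.3079, prob=0.029750
UUDUU: Ā=82.1179, payoff=0.0000, prob=0.074374
DDUUU: Ā=69.3401, payoff=2.2399, prob=0.029750
UDUUU: Ā=79.8919, payoff=0.0000, prob=0.074374
DUUUU: Ā=77.7919, payoff=0.0000, prob=0.074374
UUUUU: Ā=89.6298, payoff=0.0000, prob=0.185934
Price = Σ prob·payoff / R^5 = 0.608248 / 1.104081 = 0.5509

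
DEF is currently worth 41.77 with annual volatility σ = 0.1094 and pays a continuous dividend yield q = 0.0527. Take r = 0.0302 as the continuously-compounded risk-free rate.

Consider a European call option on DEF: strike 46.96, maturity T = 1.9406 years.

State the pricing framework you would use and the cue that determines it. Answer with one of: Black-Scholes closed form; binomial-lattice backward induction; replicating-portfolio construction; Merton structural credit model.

framework: Black-Scholes closed form

Key observation: a European claim on DEF (strike 46.96) — a lognormal (GBM) underlying with constant rate and volatility — has an exact closed-form value; no lattice or capital structure is involved.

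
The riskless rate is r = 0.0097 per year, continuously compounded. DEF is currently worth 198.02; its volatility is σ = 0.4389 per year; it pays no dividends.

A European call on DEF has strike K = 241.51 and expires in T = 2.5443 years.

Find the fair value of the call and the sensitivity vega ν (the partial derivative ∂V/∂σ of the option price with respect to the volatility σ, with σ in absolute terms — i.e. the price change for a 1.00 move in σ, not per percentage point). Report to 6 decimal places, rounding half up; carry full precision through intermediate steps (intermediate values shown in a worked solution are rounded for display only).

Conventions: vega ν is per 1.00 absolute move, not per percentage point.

price = 42.283111
ν = 125.359588

σ√T = 0.4389·√2.5443 = 0.700083
d₁ = (ln(S/K) + (r+σ²/2)T) / (σ√T) = (ln(198.02/241.51) + (0.0097+0.4389²/2)·2.5443) / 0.700083 = (-0.198543 + 0.269738) / 0.700083 = 0.101695
d₂ = d₁ − σ√T = 0.101695 − 0.700083 = -0.598388
e^{−rT} = 0.975622
N(d₁) = 0.540501,  N(d₂) = 0.274791
Call price V = S·N(d₁) − K·e^{−rT}·N(d₂) = 107.029957 − 64.746847 = 42.283111
φ(d₁) = (1/√(2π))·e^{−d₁²/2} = 0.396885
ν = S·φ(d₁)·√T = 125.359588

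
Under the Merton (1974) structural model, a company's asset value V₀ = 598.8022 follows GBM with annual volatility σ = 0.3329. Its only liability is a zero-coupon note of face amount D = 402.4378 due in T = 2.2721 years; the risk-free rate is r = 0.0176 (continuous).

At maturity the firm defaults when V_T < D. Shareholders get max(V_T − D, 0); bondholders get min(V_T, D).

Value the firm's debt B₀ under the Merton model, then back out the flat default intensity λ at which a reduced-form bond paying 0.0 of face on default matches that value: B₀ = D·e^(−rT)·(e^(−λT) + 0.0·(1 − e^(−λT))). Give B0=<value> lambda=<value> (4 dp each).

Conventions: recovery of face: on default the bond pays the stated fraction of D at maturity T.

Work the structural quantities from V₀ = 598.8022 against face 402.4378:
d₁ = [ln(V₀/D) + (r + σ²/2)T] / (σ√T)
   = [ln(598.8022/402.4378) + (0.0176 + 0.5·0.3329²)·2.2721] / (0.3329·√2.2721)
   = [0.397391 + 0.165889] / 0.501796 = 1.122526
d₂ = d₁ − σ√T = 1.122526 − 0.501796 = 0.620730
N(d₁) = 0.869181,  N(d₂) = 0.732611,  e^(−rT) = 0.960800
E₀ = V₀·N(d₁) − D·e^(−rT)·N(d₂)
   = 598.8022·0.869181 − 402.4378·0.960800·0.732611 = 237.194124
B₀ = V₀ − E₀ = 598.8022 − 237.194124 = 361.608076
e^(−λT) = (B₀·e^(rT)/D − 0)/(1 − 0) = (361.6081·1.040799/402.4378 − 0)/1 = 0.93520403
λ = −ln(0.93520403)/2.2721 = 0.029484

B0=361.6081 lambda=0.0295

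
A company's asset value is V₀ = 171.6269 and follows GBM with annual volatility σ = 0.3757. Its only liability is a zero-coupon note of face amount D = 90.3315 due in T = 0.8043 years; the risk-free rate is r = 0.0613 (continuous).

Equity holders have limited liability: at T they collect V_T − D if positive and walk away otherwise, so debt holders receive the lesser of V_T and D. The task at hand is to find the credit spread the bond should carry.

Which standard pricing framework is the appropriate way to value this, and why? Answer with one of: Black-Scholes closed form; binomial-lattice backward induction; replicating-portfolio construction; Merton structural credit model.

Key observation: the question is about default risk generated by asset-value dynamics against a debt face of 90.3315 — the structural framework prices exactly that.

framework: Merton structural credit model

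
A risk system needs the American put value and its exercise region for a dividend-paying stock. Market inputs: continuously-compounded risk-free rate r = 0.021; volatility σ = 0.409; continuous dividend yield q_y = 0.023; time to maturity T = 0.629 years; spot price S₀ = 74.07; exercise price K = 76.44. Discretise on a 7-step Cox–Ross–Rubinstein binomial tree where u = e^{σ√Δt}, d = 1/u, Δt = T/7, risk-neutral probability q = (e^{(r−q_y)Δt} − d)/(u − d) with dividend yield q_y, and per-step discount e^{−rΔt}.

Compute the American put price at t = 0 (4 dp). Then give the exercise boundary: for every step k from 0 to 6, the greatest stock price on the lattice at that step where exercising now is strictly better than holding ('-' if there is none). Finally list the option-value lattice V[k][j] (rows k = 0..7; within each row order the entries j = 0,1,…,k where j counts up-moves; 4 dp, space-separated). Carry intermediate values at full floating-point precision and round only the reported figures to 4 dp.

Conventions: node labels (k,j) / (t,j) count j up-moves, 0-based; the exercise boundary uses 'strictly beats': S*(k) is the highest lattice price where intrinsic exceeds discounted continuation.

params: Δt=0.08986 u=1.13044 d=0.88462 q=0.46866 e^(-rΔt)=0.99811
t_7 payoffs: 45.0405 36.3151 25.1650 10.9166 0.0000 0.0000 0.0000 0.0000
t_6: node(6,0) S=35.4951 payoff=40.9449 vs cont=40.8741 → 40.9449 [stop]  node(6,1) S=45.3586 payoff=31.0814 vs cont=31.0309 → 31.0814 [stop]  node(6,2) S=57.9630 payoff=18.4770 vs cont=18.4525 → 18.4770 [stop]  node(6,3) S=74.0700 payoff=2.3700 vs cont=5.7895 → 5.7895 [wait]  node(6,4) S=94.6528 payoff=0.0000 vs cont=0.0000 → 0.0000 [wait]  node(6,5) S=120.9553 payoff=0.0000 vs cont=0.0000 → 0.0000 [wait]  node(6,6) S=154.5668 payoff=0.0000 vs cont=0.0000 → 0.0000 [wait]  ⇒ S*(6)=57.9630
t_5: node(5,0) S=40.1249 payoff=36.3151 vs cont=36.2538 → 36.3151 [stop]  node(5,1) S=51.2750 payoff=25.1650 vs cont=25.1268 → 25.1650 [stop]  node(5,2) S=65.5234 payoff=10.9166 vs cont=12.5073 → 12.5073 [wait]  node(5,3) S=83.7313 payoff=0.0000 vs cont=3.0704 → 3.0704 [wait]  node(5,4) S=106.9989 payoff=0.0000 vs cont=0.0000 → 0.0000 [wait]  node(5,5) S=136.7321 payoff=0.0000 vs cont=0.0000 → 0.0000 [wait]  ⇒ S*(5)=51.2750
t_4: node(4,0) S=45.3586 payoff=31.0814 vs cont=31.0309 → 31.0814 [stop]  node(4,1) S=57.9630 payoff=18.4770 vs cont=19.1966 → 19.1966 [wait]  node(4,2) S=74.0700 payoff=2.3700 vs cont=8.0694 → 8.0694 [wait]  node(4,3) S=94.6528 payoff=0.0000 vs cont=1.6284 → 1.6284 [wait]  node(4,4) S=120.9553 payoff=0.0000 vs cont=0.0000 → 0.0000 [wait]  ⇒ S*(4)=45.3586
t_3: node(3,0) S=51.2750 payoff=25.1650 vs cont=25.4634 → 25.4634 [wait]  node(3,1) S=65.5234 payoff=10.9166 vs cont=13.9554 → 13.9554 [wait]  node(3,2) S=83.7313 payoff=0.0000 vs cont=5.0412 → 5.0412 [wait]  node(3,3) S=106.9989 payoff=0.0000 vs cont=0.8636 → 0.8636 [wait]  ⇒ S*(3)=-
t_2: node(2,0) S=57.9630 payoff=18.4770 vs cont=20.0323 → 20.0323 [wait]  node(2,1) S=74.0700 payoff=2.3700 vs cont=9.7593 → 9.7593 [wait]  node(2,2) S=94.6528 payoff=0.0000 vs cont=3.0775 → 3.0775 [wait]  ⇒ S*(2)=-
t_1: node(1,0) S=65.5234 payoff=10.9166 vs cont=15.1891 → 15.1891 [wait]  node(1,1) S=83.7313 payoff=0.0000 vs cont=6.6154 → 6.6154 [wait]  ⇒ S*(1)=-
t_0: node(0,0) S=74.0700 payoff=2.3700 vs cont=11.1499 → 11.1499 [wait]  ⇒ S*(0)=-

price = 11.1499
boundary = - - - - 45.3586 51.2750 57.9630
tree:
11.1499
15.1891 6.6154
20.0323 9.7593 3.0775
25.4634 13.9554 5.0412 0.8636
31.0814 19.1966 8.0694 1.6284 0.0000
36.3151 25.1650 12.5073 3.0704 0.0000 0.0000
40.9449 31.0814 18.4770 5.7895 0.0000 0.0000 0.0000
45.0405 36.3151 25.1650 10.9166 0.0000 0.0000 0.0000 0.0000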